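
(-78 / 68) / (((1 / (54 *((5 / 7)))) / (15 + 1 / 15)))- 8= -674.61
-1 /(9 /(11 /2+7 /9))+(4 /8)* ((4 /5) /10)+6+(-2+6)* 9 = 167437 /4050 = 41.34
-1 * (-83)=83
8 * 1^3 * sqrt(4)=16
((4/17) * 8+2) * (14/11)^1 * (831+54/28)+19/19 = 69983/17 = 4116.65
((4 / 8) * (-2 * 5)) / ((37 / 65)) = -325 / 37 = -8.78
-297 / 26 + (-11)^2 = 2849 / 26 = 109.58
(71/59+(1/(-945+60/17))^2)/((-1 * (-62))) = 9093689413/468516685725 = 0.02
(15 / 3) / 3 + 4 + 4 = 29 / 3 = 9.67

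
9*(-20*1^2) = -180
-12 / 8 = -3 / 2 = -1.50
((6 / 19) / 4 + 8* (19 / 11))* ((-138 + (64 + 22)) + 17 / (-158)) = -47825497 / 66044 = -724.15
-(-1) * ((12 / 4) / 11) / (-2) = -3 / 22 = -0.14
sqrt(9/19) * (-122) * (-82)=30012 * sqrt(19)/19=6885.23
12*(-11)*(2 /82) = -132 /41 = -3.22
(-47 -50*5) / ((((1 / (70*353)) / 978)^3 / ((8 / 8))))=-4191710204394486003384000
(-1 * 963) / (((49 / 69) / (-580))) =38539260 / 49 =786515.51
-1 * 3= -3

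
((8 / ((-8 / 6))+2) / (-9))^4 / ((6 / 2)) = 256 / 19683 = 0.01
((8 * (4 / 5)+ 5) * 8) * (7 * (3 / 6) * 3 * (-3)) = -14364 / 5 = -2872.80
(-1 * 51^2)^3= -17596287801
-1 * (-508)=508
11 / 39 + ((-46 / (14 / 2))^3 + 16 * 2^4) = -367819 / 13377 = -27.50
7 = 7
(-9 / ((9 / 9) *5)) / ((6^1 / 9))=-27 / 10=-2.70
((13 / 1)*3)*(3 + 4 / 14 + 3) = 1716 / 7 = 245.14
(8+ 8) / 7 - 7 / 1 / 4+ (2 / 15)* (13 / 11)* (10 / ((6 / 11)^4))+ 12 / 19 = 1226101 / 64638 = 18.97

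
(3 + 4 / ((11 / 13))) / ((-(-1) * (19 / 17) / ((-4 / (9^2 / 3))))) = -5780 / 5643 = -1.02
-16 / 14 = -1.14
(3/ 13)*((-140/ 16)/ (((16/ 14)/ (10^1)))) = -3675/ 208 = -17.67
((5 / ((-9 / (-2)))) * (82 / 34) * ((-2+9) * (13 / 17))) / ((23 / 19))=708890 / 59823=11.85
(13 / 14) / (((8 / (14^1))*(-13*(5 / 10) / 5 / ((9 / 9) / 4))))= -0.31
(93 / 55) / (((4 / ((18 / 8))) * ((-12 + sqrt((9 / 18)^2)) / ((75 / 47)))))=-12555 / 95128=-0.13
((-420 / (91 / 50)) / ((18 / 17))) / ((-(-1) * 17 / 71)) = -35500 / 39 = -910.26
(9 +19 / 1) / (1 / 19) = 532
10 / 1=10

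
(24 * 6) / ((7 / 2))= 288 / 7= 41.14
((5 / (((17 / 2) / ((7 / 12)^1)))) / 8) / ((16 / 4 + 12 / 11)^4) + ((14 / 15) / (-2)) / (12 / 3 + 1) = -891050929 / 9553510400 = -0.09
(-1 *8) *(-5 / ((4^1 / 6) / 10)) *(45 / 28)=6750 / 7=964.29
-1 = -1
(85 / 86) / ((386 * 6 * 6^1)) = 85 / 1195056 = 0.00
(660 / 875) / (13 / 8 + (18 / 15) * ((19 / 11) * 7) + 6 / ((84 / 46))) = 11616 / 299065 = 0.04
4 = 4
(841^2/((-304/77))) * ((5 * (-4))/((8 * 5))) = 54460637/608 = 89573.42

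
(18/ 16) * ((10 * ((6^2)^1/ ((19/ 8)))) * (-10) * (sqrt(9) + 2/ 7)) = -745200/ 133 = -5603.01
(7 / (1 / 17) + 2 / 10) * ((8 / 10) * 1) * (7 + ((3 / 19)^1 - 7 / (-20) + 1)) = 1926868 / 2375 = 811.31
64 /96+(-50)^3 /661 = -373678 /1983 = -188.44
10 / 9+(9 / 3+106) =991 / 9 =110.11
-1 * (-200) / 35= 40 / 7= 5.71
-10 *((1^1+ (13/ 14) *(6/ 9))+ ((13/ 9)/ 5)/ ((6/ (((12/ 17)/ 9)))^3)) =-3653209996/ 225639351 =-16.19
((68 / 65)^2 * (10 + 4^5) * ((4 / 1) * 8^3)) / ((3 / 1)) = 9791930368 / 12675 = 772538.89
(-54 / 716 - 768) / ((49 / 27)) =-7424217 / 17542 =-423.23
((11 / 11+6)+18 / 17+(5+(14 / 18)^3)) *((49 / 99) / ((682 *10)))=8215781 / 8367505740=0.00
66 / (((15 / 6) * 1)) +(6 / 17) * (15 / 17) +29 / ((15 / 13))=224747 / 4335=51.84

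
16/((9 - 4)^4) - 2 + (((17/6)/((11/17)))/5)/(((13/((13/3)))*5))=-237107/123750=-1.92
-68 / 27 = -2.52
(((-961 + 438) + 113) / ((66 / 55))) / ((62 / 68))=-34850 / 93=-374.73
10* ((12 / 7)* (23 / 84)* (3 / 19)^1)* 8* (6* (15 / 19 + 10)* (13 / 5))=17652960 / 17689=997.96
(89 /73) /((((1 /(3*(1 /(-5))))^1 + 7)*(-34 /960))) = -8010 /1241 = -6.45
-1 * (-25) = 25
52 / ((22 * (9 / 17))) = 442 / 99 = 4.46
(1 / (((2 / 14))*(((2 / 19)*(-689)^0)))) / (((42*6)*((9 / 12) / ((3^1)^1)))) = 19 / 18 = 1.06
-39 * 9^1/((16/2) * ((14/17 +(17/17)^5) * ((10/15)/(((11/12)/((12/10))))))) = -109395/3968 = -27.57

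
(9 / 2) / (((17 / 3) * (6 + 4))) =27 / 340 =0.08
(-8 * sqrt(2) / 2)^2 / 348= 8 / 87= 0.09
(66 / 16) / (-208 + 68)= -33 / 1120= -0.03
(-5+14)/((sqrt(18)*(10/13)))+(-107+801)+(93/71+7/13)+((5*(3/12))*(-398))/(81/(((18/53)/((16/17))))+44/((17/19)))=39*sqrt(2)/20+5960048927/8587592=696.79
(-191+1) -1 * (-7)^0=-191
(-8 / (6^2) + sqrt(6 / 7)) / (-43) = 2 / 387-sqrt(42) / 301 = -0.02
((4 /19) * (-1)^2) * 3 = 12 /19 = 0.63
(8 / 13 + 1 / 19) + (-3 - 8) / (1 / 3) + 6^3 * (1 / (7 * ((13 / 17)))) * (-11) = -823350 / 1729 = -476.20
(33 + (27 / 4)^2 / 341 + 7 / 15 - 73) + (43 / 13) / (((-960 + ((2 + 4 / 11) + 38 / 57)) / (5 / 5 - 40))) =-5074023223 / 129225360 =-39.26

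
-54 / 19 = -2.84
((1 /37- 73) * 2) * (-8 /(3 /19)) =7394.59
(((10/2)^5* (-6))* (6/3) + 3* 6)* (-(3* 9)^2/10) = 13662189/5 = 2732437.80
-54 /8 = -27 /4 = -6.75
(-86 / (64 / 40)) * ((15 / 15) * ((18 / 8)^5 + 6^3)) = -60250095 / 4096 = -14709.50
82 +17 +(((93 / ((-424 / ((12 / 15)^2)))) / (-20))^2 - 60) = 6846946149 / 175562500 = 39.00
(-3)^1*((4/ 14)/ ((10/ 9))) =-27/ 35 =-0.77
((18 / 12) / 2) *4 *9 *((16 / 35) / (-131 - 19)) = -72 / 875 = -0.08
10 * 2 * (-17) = -340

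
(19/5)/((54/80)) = 152/27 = 5.63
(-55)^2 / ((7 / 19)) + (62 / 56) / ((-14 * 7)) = 22530169 / 2744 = 8210.70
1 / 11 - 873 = -9602 / 11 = -872.91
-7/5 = -1.40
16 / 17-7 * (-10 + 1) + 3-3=1087 / 17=63.94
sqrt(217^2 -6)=sqrt(47083)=216.99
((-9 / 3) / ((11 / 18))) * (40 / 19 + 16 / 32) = -243 / 19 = -12.79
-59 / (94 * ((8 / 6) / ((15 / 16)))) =-2655 / 6016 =-0.44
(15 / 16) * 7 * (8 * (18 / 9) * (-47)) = -4935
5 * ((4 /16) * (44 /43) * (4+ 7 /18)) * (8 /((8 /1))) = 4345 /774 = 5.61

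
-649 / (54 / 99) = -1189.83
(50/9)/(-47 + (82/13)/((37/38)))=-24050/175419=-0.14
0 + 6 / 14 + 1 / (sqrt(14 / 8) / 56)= 3 / 7 + 16*sqrt(7)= 42.76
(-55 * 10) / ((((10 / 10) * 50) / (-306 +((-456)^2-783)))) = -2275317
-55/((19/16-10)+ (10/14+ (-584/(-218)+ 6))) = -671440/7089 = -94.72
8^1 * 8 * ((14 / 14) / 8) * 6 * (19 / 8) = 114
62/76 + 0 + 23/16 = 685/304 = 2.25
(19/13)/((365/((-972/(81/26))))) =-456/365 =-1.25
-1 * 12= -12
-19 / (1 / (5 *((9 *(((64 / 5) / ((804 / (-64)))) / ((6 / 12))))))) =116736 / 67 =1742.33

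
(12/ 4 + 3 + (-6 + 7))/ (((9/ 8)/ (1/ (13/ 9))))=56/ 13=4.31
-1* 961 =-961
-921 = -921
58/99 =0.59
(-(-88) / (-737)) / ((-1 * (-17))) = -8 / 1139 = -0.01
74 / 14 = 37 / 7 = 5.29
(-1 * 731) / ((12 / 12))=-731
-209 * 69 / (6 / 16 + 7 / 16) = -230736 / 13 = -17748.92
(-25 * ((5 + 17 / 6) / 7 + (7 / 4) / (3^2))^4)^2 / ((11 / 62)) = 2791680168142714836919375 / 89447254685867409408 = 31210.35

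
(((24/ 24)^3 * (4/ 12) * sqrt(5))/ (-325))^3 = -sqrt(5)/ 185371875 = -0.00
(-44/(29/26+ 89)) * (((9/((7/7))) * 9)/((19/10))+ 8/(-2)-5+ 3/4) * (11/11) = -22646/1349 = -16.79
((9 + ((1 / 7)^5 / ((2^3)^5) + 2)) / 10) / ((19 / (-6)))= -18174148611 / 52319518720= -0.35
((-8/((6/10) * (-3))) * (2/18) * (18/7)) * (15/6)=200/63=3.17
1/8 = 0.12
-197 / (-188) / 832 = 0.00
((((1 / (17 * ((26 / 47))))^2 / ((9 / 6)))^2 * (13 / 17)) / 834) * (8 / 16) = 4879681 / 187315282179792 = 0.00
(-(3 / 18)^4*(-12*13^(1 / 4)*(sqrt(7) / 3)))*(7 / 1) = 7*13^(1 / 4)*sqrt(7) / 324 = 0.11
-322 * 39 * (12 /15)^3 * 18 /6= -2411136 /125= -19289.09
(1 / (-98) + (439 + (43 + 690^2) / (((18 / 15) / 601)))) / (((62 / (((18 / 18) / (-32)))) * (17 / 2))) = -35054902549 / 2479008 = -14140.70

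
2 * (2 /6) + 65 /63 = 107 /63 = 1.70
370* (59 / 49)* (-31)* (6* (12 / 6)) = -8120760 / 49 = -165729.80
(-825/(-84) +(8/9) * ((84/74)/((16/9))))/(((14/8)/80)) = 861040/1813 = 474.93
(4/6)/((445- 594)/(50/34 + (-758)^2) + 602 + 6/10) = 16279355/14714902652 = 0.00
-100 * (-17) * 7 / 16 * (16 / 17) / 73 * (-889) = -622300 / 73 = -8524.66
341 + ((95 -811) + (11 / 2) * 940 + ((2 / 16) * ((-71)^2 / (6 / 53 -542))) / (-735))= 809749179173 / 168873600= 4795.00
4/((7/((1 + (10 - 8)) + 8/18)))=124/63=1.97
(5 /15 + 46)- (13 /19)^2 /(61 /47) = 3037090 /66063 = 45.97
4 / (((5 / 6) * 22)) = 12 / 55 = 0.22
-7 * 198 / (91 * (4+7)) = -18 / 13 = -1.38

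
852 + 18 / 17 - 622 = 3928 / 17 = 231.06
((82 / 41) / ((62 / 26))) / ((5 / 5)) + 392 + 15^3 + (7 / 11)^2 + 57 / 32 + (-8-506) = 390827183 / 120032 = 3256.02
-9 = -9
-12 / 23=-0.52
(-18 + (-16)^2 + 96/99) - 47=6335/33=191.97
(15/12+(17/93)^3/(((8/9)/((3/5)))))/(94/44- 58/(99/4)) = -147951837/24428620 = -6.06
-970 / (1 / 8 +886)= -7760 / 7089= -1.09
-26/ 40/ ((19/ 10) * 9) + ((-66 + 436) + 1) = 370.96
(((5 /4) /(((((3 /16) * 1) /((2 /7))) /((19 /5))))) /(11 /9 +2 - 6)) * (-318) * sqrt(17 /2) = 72504 * sqrt(34) /175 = 2415.81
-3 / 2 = -1.50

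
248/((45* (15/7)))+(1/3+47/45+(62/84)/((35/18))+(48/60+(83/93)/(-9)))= 1719148/341775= 5.03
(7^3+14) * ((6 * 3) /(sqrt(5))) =6426 * sqrt(5) /5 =2873.79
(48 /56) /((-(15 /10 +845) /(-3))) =36 /11851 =0.00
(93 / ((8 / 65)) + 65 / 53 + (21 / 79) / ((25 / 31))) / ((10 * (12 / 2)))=634063399 / 50244000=12.62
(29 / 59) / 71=29 / 4189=0.01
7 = 7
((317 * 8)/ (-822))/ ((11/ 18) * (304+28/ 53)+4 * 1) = -33602/ 2070481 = -0.02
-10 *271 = -2710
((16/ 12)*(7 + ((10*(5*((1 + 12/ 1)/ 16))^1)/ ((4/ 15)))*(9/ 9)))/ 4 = 5099/ 96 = 53.11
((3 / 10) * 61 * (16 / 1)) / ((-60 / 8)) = -976 / 25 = -39.04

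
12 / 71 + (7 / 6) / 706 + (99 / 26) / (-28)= 1898167 / 54737592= 0.03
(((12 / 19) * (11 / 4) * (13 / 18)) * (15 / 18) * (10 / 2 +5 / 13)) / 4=1925 / 1368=1.41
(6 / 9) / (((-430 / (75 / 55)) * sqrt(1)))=-1 / 473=-0.00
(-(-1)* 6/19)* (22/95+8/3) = 1652/1805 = 0.92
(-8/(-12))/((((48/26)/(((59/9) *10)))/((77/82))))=295295/13284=22.23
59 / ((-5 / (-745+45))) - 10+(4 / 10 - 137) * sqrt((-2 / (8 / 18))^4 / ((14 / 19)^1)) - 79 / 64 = 527921 / 64 - 55323 * sqrt(266) / 280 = 5026.30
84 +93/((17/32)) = 259.06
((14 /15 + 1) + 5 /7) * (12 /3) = 1112 /105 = 10.59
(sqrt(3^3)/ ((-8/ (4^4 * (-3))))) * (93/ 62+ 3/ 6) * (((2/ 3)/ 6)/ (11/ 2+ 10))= 7.15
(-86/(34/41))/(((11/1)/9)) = -15867/187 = -84.85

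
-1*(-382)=382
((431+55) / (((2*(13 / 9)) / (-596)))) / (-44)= 325863 / 143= 2278.76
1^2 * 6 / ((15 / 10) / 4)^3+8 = 1096 / 9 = 121.78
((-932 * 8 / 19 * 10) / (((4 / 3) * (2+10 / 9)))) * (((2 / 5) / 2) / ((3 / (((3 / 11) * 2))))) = -50328 / 1463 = -34.40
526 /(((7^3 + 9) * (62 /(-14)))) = -1841 /5456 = -0.34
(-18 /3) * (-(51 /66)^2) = 867 /242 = 3.58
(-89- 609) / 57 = -12.25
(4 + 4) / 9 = 8 / 9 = 0.89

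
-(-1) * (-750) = -750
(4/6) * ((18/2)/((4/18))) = 27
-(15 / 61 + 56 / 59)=-4301 / 3599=-1.20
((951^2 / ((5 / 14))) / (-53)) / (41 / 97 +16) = -136464062 / 46905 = -2909.37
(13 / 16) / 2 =13 / 32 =0.41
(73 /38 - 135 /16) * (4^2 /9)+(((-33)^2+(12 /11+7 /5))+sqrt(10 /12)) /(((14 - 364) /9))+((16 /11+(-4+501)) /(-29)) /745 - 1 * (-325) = 289883330453 /1015975125 - 3 * sqrt(30) /700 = 285.30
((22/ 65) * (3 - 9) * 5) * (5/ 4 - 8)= 891/ 13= 68.54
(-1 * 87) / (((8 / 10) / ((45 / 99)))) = -2175 / 44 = -49.43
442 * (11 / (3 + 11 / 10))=48620 / 41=1185.85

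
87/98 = 0.89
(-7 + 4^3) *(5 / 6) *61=5795 / 2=2897.50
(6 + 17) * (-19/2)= -437/2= -218.50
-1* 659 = -659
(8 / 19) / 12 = 2 / 57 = 0.04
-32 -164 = -196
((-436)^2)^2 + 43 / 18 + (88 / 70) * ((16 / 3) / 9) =68297964624163 / 1890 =36136489219.13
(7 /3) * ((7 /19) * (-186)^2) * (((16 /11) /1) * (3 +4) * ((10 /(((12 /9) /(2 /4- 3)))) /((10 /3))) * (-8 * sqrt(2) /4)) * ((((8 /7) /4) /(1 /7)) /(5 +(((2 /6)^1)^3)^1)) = 4805903340 * sqrt(2) /3553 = 1912911.25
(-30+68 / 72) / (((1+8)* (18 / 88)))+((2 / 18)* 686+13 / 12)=179399 / 2916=61.52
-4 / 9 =-0.44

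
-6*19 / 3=-38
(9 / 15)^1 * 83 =249 / 5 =49.80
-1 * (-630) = 630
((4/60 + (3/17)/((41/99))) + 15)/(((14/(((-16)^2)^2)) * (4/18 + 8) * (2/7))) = 3980746752/128945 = 30871.66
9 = 9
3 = 3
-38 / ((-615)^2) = -38 / 378225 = -0.00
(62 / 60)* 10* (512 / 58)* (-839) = -6658304 / 87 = -76532.23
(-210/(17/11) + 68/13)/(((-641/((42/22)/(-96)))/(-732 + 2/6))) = 221824505/74797008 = 2.97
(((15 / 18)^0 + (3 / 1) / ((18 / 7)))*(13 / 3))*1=169 / 18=9.39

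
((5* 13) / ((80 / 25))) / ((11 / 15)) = 4875 / 176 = 27.70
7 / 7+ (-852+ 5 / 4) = -3399 / 4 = -849.75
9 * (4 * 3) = 108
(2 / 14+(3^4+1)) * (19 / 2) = 10925 / 14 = 780.36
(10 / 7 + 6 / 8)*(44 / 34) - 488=-115473 / 238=-485.18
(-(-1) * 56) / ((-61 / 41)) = -2296 / 61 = -37.64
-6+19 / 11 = -47 / 11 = -4.27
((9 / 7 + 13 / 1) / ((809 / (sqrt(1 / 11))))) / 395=20 * sqrt(11) / 4921147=0.00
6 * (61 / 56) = 6.54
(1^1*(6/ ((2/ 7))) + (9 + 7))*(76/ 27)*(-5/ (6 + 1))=-14060/ 189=-74.39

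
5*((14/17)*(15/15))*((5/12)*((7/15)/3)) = 245/918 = 0.27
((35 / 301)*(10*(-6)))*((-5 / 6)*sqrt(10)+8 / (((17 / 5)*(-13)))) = 12000 / 9503+250*sqrt(10) / 43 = 19.65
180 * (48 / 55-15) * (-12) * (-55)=-1678320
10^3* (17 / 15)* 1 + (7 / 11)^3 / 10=45255029 / 39930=1133.36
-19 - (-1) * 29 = 10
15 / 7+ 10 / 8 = 95 / 28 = 3.39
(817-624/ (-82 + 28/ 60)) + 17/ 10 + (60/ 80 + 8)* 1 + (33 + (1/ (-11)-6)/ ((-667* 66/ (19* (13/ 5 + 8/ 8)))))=1713735544097/ 1974093220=868.11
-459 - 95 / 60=-460.58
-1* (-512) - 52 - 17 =443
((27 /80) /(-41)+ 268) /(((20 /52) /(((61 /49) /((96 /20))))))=697057309 /3857280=180.71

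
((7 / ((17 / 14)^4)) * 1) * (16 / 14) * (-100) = -30732800 / 83521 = -367.96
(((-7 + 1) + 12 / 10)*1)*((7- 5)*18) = -864 / 5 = -172.80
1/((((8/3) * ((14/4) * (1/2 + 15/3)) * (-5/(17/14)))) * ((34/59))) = -177/21560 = -0.01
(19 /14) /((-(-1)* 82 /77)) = 209 /164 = 1.27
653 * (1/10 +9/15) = 4571/10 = 457.10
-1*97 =-97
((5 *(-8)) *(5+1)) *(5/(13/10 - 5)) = 12000/37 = 324.32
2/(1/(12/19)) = 24/19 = 1.26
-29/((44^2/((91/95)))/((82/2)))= -108199/183920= -0.59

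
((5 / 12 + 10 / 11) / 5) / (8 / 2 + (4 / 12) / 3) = 105 / 1628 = 0.06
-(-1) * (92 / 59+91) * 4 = 21844 / 59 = 370.24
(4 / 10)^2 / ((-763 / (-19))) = 76 / 19075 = 0.00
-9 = -9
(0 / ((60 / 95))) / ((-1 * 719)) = 0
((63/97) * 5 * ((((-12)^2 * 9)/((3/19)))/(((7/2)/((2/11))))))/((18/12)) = 923.11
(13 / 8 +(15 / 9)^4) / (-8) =-6053 / 5184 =-1.17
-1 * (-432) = 432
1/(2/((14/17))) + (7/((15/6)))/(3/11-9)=371/4080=0.09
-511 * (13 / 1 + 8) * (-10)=107310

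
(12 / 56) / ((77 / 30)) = 45 / 539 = 0.08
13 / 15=0.87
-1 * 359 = -359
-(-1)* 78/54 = 13/9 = 1.44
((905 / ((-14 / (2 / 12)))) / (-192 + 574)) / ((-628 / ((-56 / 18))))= -905 / 6477192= -0.00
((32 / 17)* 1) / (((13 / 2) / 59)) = 3776 / 221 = 17.09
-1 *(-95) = 95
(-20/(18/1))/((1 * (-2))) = 5/9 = 0.56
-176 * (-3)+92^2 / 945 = 507424 / 945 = 536.96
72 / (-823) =-72 / 823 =-0.09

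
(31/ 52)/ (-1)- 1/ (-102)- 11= -30727/ 2652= -11.59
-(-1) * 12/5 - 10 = -38/5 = -7.60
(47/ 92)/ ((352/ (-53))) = -2491/ 32384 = -0.08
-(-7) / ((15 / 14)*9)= 98 / 135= 0.73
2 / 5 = 0.40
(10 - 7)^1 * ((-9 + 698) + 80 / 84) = 14489 / 7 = 2069.86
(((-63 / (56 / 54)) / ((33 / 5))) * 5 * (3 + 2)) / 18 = -1125 / 88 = -12.78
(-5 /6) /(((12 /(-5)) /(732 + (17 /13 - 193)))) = 21950 /117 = 187.61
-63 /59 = -1.07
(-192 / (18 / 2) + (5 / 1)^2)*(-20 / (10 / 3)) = -22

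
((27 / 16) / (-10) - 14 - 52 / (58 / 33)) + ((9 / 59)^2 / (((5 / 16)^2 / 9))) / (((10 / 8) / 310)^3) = 2641617490104109 / 80759200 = 32709802.60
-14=-14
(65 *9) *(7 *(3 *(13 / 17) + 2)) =298935 / 17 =17584.41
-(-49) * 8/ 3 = 392/ 3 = 130.67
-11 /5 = -2.20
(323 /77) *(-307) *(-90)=115902.47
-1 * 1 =-1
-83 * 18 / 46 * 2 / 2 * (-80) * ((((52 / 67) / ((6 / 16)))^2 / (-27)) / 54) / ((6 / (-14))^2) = -28152750080 / 677403567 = -41.56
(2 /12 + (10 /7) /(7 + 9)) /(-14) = -43 /2352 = -0.02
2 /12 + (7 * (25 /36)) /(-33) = 23 /1188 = 0.02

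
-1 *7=-7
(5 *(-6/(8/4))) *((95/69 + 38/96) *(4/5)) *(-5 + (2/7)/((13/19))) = 816069/8372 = 97.48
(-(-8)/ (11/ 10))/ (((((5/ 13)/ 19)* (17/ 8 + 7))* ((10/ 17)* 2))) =134368/ 4015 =33.47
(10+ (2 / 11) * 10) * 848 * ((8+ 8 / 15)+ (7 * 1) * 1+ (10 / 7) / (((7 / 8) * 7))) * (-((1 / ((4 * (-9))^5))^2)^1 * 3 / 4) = -55890991 / 1724335724294701056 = -0.00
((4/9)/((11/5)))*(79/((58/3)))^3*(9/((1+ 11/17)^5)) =94506058182105/9234360633344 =10.23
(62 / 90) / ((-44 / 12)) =-31 / 165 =-0.19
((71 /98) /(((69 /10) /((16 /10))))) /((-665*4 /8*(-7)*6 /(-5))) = -568 /9443133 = -0.00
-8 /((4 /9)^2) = -40.50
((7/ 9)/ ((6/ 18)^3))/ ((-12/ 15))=-105/ 4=-26.25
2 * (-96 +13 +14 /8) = -162.50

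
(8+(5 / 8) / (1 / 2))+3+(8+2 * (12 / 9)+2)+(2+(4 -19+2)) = 167 / 12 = 13.92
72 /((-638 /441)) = -15876 /319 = -49.77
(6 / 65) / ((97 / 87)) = 522 / 6305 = 0.08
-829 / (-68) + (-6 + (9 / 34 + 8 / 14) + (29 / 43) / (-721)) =14813033 / 2108204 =7.03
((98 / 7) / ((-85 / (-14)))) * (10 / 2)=196 / 17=11.53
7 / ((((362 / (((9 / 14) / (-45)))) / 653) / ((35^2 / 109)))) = -159985 / 78916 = -2.03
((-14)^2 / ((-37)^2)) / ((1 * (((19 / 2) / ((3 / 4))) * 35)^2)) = 9 / 12355225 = 0.00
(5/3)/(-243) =-5/729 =-0.01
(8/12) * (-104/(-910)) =8/105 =0.08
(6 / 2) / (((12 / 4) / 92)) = 92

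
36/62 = 18/31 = 0.58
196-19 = 177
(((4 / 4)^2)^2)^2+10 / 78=44 / 39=1.13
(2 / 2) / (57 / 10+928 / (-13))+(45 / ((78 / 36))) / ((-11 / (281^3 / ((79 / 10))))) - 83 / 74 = -37854851798659229 / 7138416142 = -5302976.32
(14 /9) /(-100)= -7 /450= -0.02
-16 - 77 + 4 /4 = -92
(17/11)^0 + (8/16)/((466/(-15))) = 917/932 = 0.98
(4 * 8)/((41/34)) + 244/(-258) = 25.59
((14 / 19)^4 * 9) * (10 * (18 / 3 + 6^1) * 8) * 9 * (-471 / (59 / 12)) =-16883813560320 / 7688939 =-2195857.39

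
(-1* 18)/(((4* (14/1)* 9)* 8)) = -1/224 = -0.00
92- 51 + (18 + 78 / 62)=1868 / 31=60.26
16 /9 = 1.78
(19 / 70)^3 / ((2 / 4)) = 6859 / 171500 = 0.04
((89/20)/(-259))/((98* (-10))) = 89/5076400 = 0.00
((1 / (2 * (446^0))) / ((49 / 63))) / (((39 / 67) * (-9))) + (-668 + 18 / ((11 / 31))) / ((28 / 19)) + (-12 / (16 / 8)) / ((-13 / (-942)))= -2563828 / 3003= -853.76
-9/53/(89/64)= -576/4717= -0.12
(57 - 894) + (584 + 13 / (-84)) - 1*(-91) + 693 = 44591 / 84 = 530.85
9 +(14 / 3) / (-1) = 13 / 3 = 4.33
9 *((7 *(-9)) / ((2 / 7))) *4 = -7938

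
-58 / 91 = -0.64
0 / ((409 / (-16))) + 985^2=970225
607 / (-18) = -33.72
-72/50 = -36/25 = -1.44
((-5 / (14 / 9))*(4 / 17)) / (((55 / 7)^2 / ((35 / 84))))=-21 / 4114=-0.01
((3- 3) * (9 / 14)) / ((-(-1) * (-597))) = 0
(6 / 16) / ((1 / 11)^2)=363 / 8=45.38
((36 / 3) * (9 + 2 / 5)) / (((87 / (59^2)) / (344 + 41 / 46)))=1038250022 / 667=1556596.73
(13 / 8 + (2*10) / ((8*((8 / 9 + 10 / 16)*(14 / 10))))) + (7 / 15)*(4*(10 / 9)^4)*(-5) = -1372166723 / 120145032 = -11.42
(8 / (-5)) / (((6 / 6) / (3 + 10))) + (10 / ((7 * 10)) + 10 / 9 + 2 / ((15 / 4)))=-19.01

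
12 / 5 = 2.40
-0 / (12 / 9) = 0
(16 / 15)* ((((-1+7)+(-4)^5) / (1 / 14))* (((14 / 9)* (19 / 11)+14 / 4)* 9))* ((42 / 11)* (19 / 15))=-4093896.82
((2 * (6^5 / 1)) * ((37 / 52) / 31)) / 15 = 47952 / 2015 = 23.80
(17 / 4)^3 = 4913 / 64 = 76.77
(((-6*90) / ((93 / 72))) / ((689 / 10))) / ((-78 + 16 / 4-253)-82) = 129600 / 8735831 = 0.01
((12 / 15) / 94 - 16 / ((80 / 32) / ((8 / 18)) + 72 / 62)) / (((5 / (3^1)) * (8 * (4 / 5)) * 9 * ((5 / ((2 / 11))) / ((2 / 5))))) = -464557 / 1305166500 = -0.00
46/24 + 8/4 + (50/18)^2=3769/324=11.63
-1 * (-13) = 13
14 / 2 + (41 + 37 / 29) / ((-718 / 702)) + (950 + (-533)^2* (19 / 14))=56328823015 / 145754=386465.02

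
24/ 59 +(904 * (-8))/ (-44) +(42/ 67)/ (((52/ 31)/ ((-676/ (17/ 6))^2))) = 269400929032/ 12566587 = 21437.88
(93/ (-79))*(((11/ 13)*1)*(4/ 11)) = -372/ 1027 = -0.36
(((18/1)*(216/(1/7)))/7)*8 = 31104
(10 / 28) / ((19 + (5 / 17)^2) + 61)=289 / 64806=0.00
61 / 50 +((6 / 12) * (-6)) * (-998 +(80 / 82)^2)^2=-421365334245179 / 141288050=-2982314.03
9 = 9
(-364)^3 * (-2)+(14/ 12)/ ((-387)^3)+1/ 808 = 13551883425642130117/ 140496501672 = 96457088.00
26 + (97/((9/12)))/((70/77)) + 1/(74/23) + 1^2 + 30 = 221531/1110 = 199.58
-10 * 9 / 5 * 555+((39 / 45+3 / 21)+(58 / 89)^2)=-8307540104 / 831705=-9988.57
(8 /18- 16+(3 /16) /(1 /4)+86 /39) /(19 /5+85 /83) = -2447255 /936936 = -2.61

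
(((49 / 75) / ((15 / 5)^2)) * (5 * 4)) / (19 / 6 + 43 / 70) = 0.38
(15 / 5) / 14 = 3 / 14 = 0.21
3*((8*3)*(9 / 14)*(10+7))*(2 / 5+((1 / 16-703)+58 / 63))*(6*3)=-4869277173 / 490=-9937300.35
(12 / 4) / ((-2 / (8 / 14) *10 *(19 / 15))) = -9 / 133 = -0.07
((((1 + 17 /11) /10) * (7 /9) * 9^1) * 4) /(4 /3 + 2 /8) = 4704 /1045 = 4.50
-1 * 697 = -697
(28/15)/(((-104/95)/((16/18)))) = -532/351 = -1.52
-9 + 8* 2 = 7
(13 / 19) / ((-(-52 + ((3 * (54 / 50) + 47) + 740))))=-325 / 350664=-0.00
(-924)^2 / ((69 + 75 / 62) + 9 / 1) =17644704 / 1637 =10778.68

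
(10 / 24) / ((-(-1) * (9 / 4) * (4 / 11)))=55 / 108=0.51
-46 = -46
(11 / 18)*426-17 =730 / 3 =243.33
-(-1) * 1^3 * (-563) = -563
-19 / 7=-2.71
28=28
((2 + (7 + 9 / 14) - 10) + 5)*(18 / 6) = 195 / 14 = 13.93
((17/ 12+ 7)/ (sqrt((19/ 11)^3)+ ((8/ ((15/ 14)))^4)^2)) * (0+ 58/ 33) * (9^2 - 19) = 77463689882888323045785600000000/ 815955394863920095146285537206765621 - 1259077032835235595703125 * sqrt(209)/ 815955394863920095146285537206765621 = 0.00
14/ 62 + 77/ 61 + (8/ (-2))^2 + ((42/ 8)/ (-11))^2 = 64857451/ 3660976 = 17.72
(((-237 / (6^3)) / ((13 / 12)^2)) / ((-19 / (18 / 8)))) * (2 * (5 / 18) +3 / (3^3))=237 / 3211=0.07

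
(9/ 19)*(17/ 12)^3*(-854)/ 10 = -2097851/ 18240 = -115.01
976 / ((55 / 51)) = 49776 / 55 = 905.02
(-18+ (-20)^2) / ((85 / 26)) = 9932 / 85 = 116.85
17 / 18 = 0.94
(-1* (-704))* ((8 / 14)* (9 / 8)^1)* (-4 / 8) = -1584 / 7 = -226.29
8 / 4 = 2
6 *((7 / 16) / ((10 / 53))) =1113 / 80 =13.91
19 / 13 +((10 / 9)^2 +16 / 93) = 93625 / 32643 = 2.87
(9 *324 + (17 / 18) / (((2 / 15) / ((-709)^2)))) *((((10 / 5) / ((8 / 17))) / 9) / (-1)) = -726968909 / 432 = -1682798.40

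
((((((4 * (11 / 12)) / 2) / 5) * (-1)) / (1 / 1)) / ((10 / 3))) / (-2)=11 / 200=0.06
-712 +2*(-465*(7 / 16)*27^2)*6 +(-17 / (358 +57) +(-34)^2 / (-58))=-85708611107 / 48140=-1780403.22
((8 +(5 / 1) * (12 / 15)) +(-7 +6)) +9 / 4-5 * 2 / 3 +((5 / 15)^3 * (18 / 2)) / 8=239 / 24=9.96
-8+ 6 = -2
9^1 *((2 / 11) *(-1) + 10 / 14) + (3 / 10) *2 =2076 / 385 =5.39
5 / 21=0.24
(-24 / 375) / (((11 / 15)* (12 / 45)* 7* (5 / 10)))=-36 / 385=-0.09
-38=-38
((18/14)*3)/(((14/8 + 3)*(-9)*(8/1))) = -3/266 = -0.01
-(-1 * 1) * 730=730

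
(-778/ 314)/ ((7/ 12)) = -4668/ 1099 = -4.25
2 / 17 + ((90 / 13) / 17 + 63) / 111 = 5633 / 8177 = 0.69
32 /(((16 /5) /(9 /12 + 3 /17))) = 315 /34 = 9.26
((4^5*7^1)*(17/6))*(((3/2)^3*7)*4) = 1919232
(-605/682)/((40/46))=-253/248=-1.02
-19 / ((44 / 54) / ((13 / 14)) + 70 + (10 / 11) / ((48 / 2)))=-15444 / 57643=-0.27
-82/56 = -41/28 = -1.46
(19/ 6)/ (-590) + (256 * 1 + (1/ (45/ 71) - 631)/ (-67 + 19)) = 2143442/ 7965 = 269.11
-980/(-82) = 490/41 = 11.95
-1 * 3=-3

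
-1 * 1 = -1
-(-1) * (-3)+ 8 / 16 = -5 / 2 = -2.50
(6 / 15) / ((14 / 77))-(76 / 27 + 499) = -67448 / 135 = -499.61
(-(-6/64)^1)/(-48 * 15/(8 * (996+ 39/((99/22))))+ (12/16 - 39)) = -1507/616296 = -0.00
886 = 886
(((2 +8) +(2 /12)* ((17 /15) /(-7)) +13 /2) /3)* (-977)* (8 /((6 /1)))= -20278612 /2835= -7152.95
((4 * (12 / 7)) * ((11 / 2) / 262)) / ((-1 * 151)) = -0.00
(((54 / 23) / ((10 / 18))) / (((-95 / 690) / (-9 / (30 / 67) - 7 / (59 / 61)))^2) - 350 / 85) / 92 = 111224303586811 / 61418328875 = 1810.93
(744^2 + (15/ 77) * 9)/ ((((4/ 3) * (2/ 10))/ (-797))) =-509550875685/ 308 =-1654385960.02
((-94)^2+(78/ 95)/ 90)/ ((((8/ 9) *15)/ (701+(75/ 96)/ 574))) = 23160808292687/ 49856000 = 464554.08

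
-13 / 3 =-4.33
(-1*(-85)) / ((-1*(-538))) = 85 / 538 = 0.16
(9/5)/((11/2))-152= -8342/55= -151.67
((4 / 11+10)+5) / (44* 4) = 169 / 1936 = 0.09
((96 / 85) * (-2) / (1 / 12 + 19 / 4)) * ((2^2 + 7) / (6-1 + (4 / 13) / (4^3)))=-878592 / 855355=-1.03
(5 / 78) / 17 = 0.00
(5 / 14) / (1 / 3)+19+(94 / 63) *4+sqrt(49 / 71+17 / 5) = 22 *sqrt(1065) / 355+3281 / 126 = 28.06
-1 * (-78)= 78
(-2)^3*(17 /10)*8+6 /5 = -538 /5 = -107.60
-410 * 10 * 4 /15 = -3280 /3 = -1093.33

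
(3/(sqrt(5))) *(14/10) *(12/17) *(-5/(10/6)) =-756 *sqrt(5)/425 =-3.98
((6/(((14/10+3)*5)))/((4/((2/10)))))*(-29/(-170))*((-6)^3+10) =-8961/18700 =-0.48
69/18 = 23/6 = 3.83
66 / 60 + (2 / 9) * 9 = 31 / 10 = 3.10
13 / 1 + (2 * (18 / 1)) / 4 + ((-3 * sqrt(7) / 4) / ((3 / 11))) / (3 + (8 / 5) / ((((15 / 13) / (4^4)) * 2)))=22-825 * sqrt(7) / 54148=21.96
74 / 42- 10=-173 / 21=-8.24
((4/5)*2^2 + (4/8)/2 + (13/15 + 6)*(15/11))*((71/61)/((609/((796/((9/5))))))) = 39829651/3677751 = 10.83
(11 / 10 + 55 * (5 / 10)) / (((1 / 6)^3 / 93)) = 2872584 / 5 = 574516.80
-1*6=-6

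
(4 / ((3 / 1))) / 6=2 / 9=0.22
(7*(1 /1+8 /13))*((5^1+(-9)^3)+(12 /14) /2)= -106365 /13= -8181.92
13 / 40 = 0.32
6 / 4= 3 / 2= 1.50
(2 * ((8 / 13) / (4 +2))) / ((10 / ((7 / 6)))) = 14 / 585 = 0.02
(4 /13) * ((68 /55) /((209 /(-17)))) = -4624 /149435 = -0.03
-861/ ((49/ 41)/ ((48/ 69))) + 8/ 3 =-240776/ 483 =-498.50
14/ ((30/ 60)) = 28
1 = 1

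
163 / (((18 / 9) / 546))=44499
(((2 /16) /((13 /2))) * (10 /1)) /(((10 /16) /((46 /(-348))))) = -46 /1131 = -0.04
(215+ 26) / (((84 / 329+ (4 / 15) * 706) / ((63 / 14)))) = 1529145 / 265816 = 5.75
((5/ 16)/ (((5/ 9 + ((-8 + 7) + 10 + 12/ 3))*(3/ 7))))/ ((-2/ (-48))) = 315/ 244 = 1.29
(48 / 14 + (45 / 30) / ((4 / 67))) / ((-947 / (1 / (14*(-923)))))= 123 / 52713808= 0.00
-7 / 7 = -1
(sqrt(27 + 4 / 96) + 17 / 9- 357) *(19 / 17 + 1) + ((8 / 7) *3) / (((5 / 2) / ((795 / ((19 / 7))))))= -6656 / 19 + 3 *sqrt(3894) / 17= -339.30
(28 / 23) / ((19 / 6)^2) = 0.12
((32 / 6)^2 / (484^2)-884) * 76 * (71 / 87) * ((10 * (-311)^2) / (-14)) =43424031278793200 / 11463903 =3787892420.13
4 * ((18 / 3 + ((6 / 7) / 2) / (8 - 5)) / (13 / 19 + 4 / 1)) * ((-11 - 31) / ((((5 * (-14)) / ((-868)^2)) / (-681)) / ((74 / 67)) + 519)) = -53176964706432 / 125270153883079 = -0.42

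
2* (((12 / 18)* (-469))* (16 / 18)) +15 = -14603 / 27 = -540.85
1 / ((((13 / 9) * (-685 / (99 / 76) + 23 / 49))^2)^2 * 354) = 1211082926298924987 / 142201793260775165155761915862678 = 0.00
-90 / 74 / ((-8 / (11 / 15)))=33 / 296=0.11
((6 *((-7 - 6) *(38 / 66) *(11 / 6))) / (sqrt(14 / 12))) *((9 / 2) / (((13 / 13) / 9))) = -6669 *sqrt(42) / 14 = -3087.15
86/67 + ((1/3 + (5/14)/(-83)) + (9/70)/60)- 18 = -382697051/23356200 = -16.39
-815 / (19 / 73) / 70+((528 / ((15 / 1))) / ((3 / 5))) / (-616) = -35773 / 798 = -44.83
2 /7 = 0.29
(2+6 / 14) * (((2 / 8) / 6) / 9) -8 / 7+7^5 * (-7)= -177886999 / 1512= -117650.13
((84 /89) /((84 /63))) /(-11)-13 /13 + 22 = 20496 /979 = 20.94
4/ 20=1/ 5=0.20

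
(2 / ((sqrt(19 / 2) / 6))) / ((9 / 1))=4 * sqrt(38) / 57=0.43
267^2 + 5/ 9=641606/ 9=71289.56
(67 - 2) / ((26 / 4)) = 10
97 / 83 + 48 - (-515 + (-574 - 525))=138043 / 83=1663.17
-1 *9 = -9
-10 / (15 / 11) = -22 / 3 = -7.33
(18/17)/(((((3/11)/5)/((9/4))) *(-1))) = -1485/34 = -43.68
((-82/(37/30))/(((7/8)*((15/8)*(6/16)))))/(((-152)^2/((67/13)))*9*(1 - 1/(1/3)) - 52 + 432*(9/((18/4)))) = 1406464/1039612791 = 0.00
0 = 0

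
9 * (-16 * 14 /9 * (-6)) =1344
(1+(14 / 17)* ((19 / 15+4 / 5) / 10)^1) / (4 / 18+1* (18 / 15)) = 1119 / 1360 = 0.82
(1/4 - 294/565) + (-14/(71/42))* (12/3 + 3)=-9345541/160460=-58.24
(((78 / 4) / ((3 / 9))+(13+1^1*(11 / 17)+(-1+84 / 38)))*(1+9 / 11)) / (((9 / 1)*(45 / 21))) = 663446 / 95931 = 6.92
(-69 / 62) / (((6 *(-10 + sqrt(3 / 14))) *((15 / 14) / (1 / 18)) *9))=161 *sqrt(42) / 210472020 + 1127 / 10523601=0.00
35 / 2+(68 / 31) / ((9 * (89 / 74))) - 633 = -30556897 / 49662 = -615.30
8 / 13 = 0.62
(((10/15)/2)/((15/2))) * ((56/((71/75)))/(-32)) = -35/426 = -0.08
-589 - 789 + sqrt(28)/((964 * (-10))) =-1378 - sqrt(7)/4820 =-1378.00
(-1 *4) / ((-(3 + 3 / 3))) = 1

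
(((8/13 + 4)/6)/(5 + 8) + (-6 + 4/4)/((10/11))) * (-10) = 9195/169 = 54.41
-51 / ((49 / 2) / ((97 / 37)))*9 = -89046 / 1813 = -49.12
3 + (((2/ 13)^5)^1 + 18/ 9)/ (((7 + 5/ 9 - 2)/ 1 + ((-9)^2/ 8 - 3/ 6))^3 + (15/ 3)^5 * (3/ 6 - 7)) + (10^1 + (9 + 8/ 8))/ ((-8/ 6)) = -27962421223148052/ 2330178670205399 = -12.00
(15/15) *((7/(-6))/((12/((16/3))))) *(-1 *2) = 28/27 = 1.04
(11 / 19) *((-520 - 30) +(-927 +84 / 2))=-15785 / 19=-830.79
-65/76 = -0.86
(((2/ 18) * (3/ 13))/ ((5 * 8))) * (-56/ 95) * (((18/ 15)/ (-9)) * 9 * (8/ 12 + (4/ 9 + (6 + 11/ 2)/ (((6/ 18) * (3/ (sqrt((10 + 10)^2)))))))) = 448/ 4275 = 0.10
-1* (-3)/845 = 3/845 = 0.00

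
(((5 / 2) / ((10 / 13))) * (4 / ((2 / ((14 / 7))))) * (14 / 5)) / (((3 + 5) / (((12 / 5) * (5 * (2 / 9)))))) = 182 / 15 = 12.13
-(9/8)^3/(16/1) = -729/8192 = -0.09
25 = 25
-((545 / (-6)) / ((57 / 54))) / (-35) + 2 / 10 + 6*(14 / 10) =4084 / 665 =6.14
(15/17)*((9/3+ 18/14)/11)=450/1309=0.34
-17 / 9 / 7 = -17 / 63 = -0.27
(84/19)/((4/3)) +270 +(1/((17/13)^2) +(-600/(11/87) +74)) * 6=-1676242683/60401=-27751.90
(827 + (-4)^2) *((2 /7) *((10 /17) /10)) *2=3372 /119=28.34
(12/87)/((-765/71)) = -284/22185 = -0.01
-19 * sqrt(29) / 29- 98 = -101.53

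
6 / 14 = 3 / 7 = 0.43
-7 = -7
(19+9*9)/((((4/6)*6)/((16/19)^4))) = 1638400/130321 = 12.57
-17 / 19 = -0.89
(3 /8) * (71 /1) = 213 /8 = 26.62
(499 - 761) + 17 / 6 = -1555 / 6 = -259.17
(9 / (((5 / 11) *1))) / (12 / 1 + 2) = 99 / 70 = 1.41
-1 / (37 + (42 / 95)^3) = -857375 / 31796963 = -0.03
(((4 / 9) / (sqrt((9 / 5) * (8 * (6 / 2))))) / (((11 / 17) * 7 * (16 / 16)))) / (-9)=-17 * sqrt(30) / 56133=-0.00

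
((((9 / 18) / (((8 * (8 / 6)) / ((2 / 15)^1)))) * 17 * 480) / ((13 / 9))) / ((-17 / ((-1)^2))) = -27 / 13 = -2.08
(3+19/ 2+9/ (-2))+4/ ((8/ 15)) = 31/ 2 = 15.50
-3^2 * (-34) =306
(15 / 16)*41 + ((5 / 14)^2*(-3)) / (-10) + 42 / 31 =39.83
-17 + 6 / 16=-133 / 8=-16.62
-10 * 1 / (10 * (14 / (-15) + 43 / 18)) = -90 / 131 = -0.69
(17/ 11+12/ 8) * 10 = 335/ 11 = 30.45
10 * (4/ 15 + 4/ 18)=44/ 9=4.89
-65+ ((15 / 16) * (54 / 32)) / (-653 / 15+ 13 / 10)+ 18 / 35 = -52320551 / 810880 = -64.52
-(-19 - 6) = 25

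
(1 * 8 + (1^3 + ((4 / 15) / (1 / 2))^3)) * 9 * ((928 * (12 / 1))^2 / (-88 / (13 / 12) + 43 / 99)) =-1643203929489408 / 12998125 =-126418535.71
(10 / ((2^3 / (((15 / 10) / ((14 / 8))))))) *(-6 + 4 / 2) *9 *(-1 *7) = 270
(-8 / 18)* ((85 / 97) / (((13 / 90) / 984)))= -3345600 / 1261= -2653.13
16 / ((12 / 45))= 60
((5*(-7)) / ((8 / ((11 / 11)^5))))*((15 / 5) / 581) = -15 / 664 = -0.02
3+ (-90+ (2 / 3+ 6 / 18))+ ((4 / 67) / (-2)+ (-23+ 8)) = -101.03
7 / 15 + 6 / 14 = 0.90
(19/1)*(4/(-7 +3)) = -19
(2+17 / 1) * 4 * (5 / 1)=380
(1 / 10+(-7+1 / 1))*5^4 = -3687.50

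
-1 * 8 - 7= -15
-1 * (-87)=87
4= 4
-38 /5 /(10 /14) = -266 /25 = -10.64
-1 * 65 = -65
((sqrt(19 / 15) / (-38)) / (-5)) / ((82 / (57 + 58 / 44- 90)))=-17* sqrt(285) / 125400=-0.00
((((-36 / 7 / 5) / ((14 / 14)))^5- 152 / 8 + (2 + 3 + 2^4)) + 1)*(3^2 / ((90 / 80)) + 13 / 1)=291298347 / 7503125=38.82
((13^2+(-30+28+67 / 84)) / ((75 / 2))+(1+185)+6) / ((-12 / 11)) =-1361569 / 7560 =-180.10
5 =5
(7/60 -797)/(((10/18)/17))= -2438463/100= -24384.63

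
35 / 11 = 3.18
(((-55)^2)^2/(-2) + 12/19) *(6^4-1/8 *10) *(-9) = 8103874736961/152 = 53314965374.74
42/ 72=7/ 12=0.58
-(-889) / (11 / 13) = 11557 / 11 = 1050.64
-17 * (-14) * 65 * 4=61880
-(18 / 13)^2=-324 / 169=-1.92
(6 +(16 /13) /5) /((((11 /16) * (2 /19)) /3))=185136 /715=258.93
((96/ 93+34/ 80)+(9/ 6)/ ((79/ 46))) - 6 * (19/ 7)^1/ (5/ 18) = -38604593/ 685720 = -56.30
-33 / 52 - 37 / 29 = -2881 / 1508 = -1.91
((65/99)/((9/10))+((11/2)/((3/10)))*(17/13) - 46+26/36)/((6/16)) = -1906460/34749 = -54.86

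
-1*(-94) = 94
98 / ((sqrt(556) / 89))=369.90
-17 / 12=-1.42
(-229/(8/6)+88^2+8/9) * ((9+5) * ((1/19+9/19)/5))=1908431/171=11160.42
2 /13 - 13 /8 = -153 /104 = -1.47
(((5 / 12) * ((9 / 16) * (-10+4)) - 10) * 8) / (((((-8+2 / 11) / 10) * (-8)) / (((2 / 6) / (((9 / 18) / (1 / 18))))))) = -20075 / 37152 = -0.54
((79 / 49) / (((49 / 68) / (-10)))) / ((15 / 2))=-21488 / 7203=-2.98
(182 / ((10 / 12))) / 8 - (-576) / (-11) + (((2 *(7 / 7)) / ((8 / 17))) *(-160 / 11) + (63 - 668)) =-76107 / 110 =-691.88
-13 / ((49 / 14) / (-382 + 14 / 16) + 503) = -39637 / 1533619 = -0.03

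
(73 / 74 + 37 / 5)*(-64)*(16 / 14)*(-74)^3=248569095.31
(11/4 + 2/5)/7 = 9/20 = 0.45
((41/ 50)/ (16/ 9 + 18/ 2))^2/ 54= 5043/ 47045000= 0.00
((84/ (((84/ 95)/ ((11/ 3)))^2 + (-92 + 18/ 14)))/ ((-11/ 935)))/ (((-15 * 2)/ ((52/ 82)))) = -47302154900/ 28412645227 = -1.66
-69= -69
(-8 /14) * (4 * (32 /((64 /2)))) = -16 /7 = -2.29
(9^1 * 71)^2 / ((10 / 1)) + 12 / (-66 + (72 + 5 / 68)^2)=9683176682937 / 237146170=40832.10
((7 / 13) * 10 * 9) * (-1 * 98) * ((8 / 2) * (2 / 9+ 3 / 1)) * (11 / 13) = -8753360 / 169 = -51795.03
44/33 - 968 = -2900/3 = -966.67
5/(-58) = -5/58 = -0.09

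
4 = 4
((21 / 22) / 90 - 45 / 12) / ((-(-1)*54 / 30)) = -2.08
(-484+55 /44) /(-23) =1931 /92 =20.99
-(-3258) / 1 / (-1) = -3258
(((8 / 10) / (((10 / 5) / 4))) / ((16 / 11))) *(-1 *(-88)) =484 / 5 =96.80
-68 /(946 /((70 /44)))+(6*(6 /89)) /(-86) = -55133 /463067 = -0.12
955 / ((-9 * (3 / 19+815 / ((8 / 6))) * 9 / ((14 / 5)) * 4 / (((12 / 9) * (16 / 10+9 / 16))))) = -4394719 / 112914810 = -0.04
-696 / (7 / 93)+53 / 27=-1747285 / 189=-9244.89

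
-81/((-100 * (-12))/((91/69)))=-0.09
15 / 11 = 1.36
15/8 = 1.88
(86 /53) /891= 86 /47223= 0.00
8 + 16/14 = 64/7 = 9.14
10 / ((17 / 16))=160 / 17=9.41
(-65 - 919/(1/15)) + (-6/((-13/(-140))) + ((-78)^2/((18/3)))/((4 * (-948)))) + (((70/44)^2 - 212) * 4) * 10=-22162913197/994136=-22293.64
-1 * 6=-6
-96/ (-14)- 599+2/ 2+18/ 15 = -20648/ 35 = -589.94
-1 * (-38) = 38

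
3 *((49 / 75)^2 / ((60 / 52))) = 31213 / 28125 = 1.11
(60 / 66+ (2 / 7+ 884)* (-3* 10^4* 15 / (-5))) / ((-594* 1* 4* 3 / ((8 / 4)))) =-3064050035 / 137214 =-22330.45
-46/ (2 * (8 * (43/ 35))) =-805/ 344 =-2.34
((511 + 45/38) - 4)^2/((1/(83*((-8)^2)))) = 495230749488/361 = 1371830330.99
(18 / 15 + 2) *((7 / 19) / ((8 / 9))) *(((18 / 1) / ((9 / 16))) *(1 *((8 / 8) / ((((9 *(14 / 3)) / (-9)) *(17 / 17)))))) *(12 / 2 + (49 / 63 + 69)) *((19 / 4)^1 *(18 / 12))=-24552 / 5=-4910.40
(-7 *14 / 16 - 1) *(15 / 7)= -855 / 56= -15.27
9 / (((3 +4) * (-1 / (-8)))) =72 / 7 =10.29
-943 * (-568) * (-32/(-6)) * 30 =85699840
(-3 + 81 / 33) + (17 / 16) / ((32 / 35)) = 3473 / 5632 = 0.62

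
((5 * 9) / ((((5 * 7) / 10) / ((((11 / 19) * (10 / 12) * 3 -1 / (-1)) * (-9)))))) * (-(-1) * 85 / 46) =-3201525 / 6118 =-523.30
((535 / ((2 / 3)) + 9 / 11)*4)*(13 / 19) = 459498 / 209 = 2198.56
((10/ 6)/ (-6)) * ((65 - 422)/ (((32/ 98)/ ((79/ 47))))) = 2303245/ 4512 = 510.47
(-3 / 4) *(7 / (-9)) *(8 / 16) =7 / 24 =0.29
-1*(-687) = 687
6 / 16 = 3 / 8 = 0.38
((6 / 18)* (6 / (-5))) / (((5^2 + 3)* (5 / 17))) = -17 / 350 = -0.05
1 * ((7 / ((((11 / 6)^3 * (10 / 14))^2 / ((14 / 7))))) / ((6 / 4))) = 21337344 / 44289025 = 0.48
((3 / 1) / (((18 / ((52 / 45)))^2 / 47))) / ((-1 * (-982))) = 15886 / 26845425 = 0.00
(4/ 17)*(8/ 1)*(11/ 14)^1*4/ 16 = 44/ 119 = 0.37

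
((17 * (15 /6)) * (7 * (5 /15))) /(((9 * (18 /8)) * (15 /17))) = 4046 /729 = 5.55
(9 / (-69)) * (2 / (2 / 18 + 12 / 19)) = -1026 / 2921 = -0.35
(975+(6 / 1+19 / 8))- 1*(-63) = 8371 / 8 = 1046.38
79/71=1.11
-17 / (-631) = 17 / 631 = 0.03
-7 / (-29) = 7 / 29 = 0.24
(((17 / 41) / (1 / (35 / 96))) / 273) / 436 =85 / 66927744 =0.00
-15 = -15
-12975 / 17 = -763.24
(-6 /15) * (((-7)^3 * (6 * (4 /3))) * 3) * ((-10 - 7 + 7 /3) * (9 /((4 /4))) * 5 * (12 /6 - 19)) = 36945216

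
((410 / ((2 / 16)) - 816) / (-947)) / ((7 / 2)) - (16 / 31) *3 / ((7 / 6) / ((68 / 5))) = -19309888 / 1027495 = -18.79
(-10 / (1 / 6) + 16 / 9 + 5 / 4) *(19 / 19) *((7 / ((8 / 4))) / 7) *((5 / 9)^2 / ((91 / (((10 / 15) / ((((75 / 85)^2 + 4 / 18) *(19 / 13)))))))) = -2116925 / 48072204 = -0.04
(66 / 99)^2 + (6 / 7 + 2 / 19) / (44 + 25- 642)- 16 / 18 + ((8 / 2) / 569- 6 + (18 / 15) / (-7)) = -4299773624 / 650443815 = -6.61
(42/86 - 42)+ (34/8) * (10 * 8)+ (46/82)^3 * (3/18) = 298.52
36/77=0.47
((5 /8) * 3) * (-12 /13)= -1.73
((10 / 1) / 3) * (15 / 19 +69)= 4420 / 19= 232.63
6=6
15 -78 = -63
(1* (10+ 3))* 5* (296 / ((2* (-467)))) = -9620 / 467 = -20.60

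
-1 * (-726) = 726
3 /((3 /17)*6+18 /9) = 51 /52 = 0.98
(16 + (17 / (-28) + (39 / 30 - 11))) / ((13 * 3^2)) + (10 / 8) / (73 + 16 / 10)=99914 / 1527435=0.07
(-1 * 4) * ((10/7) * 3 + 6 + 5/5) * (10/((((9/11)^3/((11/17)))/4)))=-185062240/86751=-2133.26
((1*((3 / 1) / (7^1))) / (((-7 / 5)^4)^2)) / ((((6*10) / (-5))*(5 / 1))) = -78125 / 161414428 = -0.00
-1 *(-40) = 40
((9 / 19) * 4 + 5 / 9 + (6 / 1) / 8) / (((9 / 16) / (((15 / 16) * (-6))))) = -10945 / 342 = -32.00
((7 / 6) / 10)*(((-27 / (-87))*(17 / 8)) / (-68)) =-21 / 18560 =-0.00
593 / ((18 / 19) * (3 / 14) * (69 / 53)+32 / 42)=12540171 / 21701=577.86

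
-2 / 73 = -0.03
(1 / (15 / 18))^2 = 36 / 25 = 1.44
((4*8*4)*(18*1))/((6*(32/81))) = 972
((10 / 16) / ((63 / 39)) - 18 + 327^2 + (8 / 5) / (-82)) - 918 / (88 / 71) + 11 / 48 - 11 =26811753807 / 252560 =106159.94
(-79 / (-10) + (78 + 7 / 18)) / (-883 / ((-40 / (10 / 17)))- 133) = -264044 / 367245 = -0.72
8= 8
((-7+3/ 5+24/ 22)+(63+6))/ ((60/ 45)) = 10509/ 220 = 47.77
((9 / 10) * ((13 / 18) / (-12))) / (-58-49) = 13 / 25680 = 0.00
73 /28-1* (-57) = 1669 /28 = 59.61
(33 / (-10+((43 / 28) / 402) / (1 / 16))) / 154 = -603 / 27968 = -0.02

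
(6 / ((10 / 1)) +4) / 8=0.58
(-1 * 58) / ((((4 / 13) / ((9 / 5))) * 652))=-3393 / 6520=-0.52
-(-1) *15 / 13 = 15 / 13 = 1.15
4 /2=2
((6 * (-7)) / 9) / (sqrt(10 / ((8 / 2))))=-2.95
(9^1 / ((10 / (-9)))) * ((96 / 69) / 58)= -648 / 3335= -0.19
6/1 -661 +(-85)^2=6570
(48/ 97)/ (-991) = -48/ 96127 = -0.00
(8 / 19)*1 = 8 / 19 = 0.42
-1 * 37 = -37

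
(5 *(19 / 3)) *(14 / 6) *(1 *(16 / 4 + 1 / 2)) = 665 / 2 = 332.50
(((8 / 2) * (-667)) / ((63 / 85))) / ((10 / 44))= -997832 / 63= -15838.60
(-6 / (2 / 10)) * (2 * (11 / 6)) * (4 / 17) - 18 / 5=-2506 / 85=-29.48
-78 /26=-3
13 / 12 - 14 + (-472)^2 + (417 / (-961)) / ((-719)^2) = 1328070809906809 / 5961594252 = 222771.08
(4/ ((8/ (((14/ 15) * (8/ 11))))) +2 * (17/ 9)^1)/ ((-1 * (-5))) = 2038/ 2475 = 0.82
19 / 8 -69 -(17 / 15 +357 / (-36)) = -6941 / 120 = -57.84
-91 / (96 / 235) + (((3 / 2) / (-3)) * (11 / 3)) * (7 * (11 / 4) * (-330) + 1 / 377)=413438759 / 36192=11423.48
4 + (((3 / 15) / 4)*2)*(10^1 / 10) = 41 / 10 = 4.10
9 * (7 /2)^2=441 /4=110.25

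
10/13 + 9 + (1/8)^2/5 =40653/4160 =9.77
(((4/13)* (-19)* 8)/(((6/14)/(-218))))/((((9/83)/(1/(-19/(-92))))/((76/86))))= 14169483776/15093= 938811.62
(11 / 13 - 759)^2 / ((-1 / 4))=-388562944 / 169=-2299189.02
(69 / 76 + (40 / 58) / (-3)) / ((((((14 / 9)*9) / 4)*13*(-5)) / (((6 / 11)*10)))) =-8966 / 551551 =-0.02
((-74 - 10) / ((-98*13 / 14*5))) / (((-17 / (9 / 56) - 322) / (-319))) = 1566 / 11375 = 0.14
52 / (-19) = -52 / 19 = -2.74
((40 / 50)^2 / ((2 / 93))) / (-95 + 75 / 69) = -713 / 2250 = -0.32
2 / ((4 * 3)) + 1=7 / 6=1.17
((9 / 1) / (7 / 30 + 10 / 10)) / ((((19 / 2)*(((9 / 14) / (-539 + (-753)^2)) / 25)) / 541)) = 173936910000 / 19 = 9154574210.53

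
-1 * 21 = -21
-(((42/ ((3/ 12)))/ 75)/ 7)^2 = -64/ 625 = -0.10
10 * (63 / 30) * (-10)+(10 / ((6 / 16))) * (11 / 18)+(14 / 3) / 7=-5212 / 27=-193.04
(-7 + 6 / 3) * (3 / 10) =-3 / 2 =-1.50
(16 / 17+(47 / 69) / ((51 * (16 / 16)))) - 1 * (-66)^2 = -15325405 / 3519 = -4355.05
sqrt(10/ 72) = sqrt(5)/ 6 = 0.37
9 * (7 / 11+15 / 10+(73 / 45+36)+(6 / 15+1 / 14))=139397 / 385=362.07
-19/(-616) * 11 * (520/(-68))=-1235/476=-2.59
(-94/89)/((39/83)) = -2.25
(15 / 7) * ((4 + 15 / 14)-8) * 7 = -615 / 14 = -43.93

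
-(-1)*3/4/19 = 3/76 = 0.04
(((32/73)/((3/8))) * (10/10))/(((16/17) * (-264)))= -34/7227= -0.00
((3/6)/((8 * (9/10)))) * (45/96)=25/768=0.03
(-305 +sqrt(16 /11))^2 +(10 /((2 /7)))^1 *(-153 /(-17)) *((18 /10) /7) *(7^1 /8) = 8192565 /88- 2440 *sqrt(11) /11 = 92361.64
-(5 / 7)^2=-25 / 49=-0.51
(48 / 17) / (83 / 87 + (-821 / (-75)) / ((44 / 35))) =102080 / 349299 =0.29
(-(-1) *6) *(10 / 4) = 15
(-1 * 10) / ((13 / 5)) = -50 / 13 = -3.85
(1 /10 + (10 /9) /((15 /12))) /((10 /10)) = 89 /90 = 0.99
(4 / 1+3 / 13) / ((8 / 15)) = 825 / 104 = 7.93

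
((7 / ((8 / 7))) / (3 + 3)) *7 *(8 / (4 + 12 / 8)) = 343 / 33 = 10.39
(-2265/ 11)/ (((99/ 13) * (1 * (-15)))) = 1963/ 1089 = 1.80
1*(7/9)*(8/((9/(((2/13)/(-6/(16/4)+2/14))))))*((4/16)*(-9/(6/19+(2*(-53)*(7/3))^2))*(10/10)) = 196/67995005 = 0.00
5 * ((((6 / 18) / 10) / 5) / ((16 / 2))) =1 / 240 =0.00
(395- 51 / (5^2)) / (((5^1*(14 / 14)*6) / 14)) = 68768 / 375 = 183.38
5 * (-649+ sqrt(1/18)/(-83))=-3245 -5 * sqrt(2)/498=-3245.01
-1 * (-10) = 10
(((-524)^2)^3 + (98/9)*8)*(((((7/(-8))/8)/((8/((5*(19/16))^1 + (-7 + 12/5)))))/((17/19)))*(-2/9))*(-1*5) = -165708836251230444263/352512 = -470079986642243.23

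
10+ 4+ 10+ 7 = 31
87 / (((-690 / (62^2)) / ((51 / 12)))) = -473773 / 230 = -2059.88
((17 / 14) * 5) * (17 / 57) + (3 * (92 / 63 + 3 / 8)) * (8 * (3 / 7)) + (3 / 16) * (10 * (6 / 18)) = 476225 / 22344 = 21.31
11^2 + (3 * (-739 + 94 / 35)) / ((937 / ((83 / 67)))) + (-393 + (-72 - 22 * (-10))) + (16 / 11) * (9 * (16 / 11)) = -107.88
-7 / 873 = -0.01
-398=-398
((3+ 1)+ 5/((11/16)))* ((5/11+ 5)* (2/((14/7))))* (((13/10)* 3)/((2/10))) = 145080/121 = 1199.01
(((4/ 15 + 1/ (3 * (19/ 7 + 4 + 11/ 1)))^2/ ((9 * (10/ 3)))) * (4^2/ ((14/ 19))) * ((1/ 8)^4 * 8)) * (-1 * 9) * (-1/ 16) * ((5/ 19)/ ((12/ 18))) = 281961/ 11021516800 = 0.00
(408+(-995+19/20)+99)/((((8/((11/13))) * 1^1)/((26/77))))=-17.39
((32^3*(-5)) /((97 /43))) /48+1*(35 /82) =-1512.70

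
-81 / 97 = -0.84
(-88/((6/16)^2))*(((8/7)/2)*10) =-3575.87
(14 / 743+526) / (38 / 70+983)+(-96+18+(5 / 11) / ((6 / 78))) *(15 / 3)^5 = -609451268795 / 2705263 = -225283.56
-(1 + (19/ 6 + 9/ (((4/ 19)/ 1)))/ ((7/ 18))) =-1667/ 14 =-119.07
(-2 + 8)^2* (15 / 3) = 180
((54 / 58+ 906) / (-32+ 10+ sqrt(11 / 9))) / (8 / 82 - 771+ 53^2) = -3235023 / 159533785 - 98031*sqrt(11) / 319067570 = -0.02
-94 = -94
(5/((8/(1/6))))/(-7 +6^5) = 5/372912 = 0.00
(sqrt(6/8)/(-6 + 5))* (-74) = 37* sqrt(3) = 64.09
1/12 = 0.08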